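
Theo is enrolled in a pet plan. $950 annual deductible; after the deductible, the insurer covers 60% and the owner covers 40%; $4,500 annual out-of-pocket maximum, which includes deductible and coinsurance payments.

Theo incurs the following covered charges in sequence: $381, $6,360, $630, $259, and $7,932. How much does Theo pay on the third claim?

$252

Bill 1, $381: entire amount goes to the deductible. Cost to owner: $381. OOP to date $381.
Bill 2, $6,360: deductible takes $569, $5,791 remains; coinsurance $5,791 × 40% = $2,316.40. Owner pays $2,885.40; OOP now $3,266.40.
Bill 3, $630: deductible met; 40% of $630 = $252. Owner pays $252; OOP now $3,518.40.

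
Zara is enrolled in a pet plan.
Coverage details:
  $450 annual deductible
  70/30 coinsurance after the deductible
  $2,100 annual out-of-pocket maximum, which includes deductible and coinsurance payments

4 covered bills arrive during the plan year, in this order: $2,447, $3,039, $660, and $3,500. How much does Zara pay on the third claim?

Claim 1 — $2,447: $450 to deductible, leaving $1,997; 30% of $1,997 = $599.10. Owner owes $1,049.10 (running OOP $1,049.10).
Claim 2 — $3,039: deductible already satisfied, so owner's share is 30% × $3,039 = $911.70. Owner pays $911.70; OOP now $1,960.80.
Claim 3 — $660: 30% coinsurance on $660 = $198. Adding that to $1,960.80 gives $2,158.80, past the $2,100 cap; owner pays only $2,100 − $1,960.80 = $139.20.

$139.20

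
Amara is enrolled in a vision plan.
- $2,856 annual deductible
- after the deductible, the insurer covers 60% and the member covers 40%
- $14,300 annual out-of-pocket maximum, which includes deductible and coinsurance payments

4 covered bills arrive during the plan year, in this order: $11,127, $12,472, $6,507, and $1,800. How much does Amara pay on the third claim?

Bill 1, $11,127: $2,856 finishes the deductible; $8,271 goes to coinsurance; member's 40% is $3,308.40. Member owes $6,164.40 (running OOP $6,164.40).
Bill 2, $12,472: 40% coinsurance on $12,472 = $4,988.80. Member owes $4,988.80 (running OOP $11,153.20).
Bill 3, $6,507: deductible already satisfied, so member's share is 40% × $6,507 = $2,602.80. Member owes $2,602.80 (running OOP $13,756).

$2,602.80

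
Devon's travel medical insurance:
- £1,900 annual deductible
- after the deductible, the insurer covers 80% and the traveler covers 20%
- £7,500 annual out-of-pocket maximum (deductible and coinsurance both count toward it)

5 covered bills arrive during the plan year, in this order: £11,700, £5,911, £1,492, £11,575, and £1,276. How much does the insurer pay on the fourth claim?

£9,415.60

Bill 1, £11,700: £1,900 finishes the deductible; £9,800 goes to coinsurance; traveler's 20% is £1,960. Traveler pays £3,860; OOP now £3,860. Insurer: £11,700 − £3,860 = £7,840.
Bill 2, £5,911: deductible already satisfied, so traveler's share is 20% × £5,911 = £1,182.20. Traveler pays £1,182.20; OOP now £5,042.20. Insurer: £5,911 − £1,182.20 = £4,728.80.
Bill 3, £1,492: 20% coinsurance on £1,492 = £298.40. Traveler pays £298.40; OOP now £5,340.60. Plan pays £1,492 − £298.40 = £1,193.60.
Bill 4, £11,575: deductible met; 20% of £11,575 = £2,315. OOP would hit £7,655.60 > £7,500, so the cap limits the traveler to £7,500 − £5,340.60 = £2,159.40. Plan pays £11,575 − £2,159.40 = £9,415.60.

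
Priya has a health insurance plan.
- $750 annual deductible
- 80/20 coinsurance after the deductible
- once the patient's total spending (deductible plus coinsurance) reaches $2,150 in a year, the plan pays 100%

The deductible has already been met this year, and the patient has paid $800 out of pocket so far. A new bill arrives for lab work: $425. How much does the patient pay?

$85

With the deductible met, the entire $425 is subject to coinsurance.
Patient's 20% share of $425 is $85.
Year-to-date out-of-pocket becomes $800 + $85 = $885, still under the $2,150 maximum, so no cap applies.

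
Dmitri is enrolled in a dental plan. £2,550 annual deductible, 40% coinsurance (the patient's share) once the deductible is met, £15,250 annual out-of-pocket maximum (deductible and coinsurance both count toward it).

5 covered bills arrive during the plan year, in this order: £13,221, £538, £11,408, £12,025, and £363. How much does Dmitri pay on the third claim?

#1 (£13,221): £2,550 to deductible, leaving £10,671; patient's 40% is £4,268.40. Patient owes £6,818.40 (running OOP £6,818.40).
#2 (£538): 40% coinsurance on £538 = £215.20. Patient pays £215.20; OOP now £7,033.60.
#3 (£11,408): deductible already satisfied, so patient's share is 40% × £11,408 = £4,563.20. Patient pays £4,563.20; OOP now £11,596.80.

£4,563.20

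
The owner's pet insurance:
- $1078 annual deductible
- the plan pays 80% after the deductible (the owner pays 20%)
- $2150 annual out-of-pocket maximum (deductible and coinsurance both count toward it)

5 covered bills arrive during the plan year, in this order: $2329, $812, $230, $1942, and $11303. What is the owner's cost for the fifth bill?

$225

#1 ($2329): $1078 finishes the deductible; $1251 goes to coinsurance; coinsurance $1251 × 20% = $250.20. Cost to owner: $1328.20. OOP to date $1328.20.
#2 ($812): 20% coinsurance on $812 = $162.40. Owner owes $162.40 (running OOP $1490.60).
#3 ($230): deductible already satisfied, so owner's share is 20% × $230 = $46. Owner pays $46; OOP now $1536.60.
#4 ($1942): deductible met; 20% of $1942 = $388.40. Owner owes $388.40 (running OOP $1925).
#5 ($11303): deductible already satisfied, so owner's share is 20% × $11303 = $2260.60. Adding that to $1925 gives $4185.60, past the $2150 cap; owner pays only $2150 − $1925 = $225.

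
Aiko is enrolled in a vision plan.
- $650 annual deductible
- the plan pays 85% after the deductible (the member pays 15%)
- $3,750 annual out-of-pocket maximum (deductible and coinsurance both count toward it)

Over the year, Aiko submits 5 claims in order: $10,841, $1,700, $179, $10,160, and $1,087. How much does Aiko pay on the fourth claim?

#1 ($10,841): deductible takes $650, $10,191 remains; member's 15% is $1,528.65. Member pays $2,178.65; OOP now $2,178.65.
#2 ($1,700): deductible met; 15% of $1,700 = $255. Member owes $255 (running OOP $2,433.65).
#3 ($179): deductible already satisfied, so member's share is 15% × $179 = $26.85. Member pays $26.85; OOP now $2,460.50.
#4 ($10,160): deductible already satisfied, so member's share is 15% × $10,160 = $1,524. Adding that to $2,460.50 gives $3,984.50, past the $3,750 cap; member pays only $3,750 − $2,460.50 = $1,289.50.

$1,289.50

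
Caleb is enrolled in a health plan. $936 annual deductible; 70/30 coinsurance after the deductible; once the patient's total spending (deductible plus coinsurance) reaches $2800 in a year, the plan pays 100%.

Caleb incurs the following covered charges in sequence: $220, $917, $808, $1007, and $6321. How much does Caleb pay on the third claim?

#1 ($220): all of it applies to the deductible. Patient owes $220 (running OOP $220).
#2 ($917): $716 to deductible, leaving $201; patient's 30% is $60.30. Patient pays $776.30; OOP now $996.30.
#3 ($808): 30% coinsurance on $808 = $242.40. Patient pays $242.40; OOP now $1238.70.

$242.40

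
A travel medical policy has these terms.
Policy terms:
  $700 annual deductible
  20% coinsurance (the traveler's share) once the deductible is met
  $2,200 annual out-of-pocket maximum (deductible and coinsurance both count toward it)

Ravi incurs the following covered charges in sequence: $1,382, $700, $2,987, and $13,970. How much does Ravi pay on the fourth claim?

$626.20

Bill 1, $1,382: deductible takes $700, $682 remains; traveler's 20% is $136.40. Traveler owes $836.40 (running OOP $836.40).
Bill 2, $700: deductible met; 20% of $700 = $140. Cost to traveler: $140. OOP to date $976.40.
Bill 3, $2,987: deductible already satisfied, so traveler's share is 20% × $2,987 = $597.40. Traveler owes $597.40 (running OOP $1,573.80).
Bill 4, $13,970: deductible met; 20% of $13,970 = $2,794. Adding that to $1,573.80 gives $4,367.80, past the $2,200 cap; traveler pays only $2,200 − $1,573.80 = $626.20.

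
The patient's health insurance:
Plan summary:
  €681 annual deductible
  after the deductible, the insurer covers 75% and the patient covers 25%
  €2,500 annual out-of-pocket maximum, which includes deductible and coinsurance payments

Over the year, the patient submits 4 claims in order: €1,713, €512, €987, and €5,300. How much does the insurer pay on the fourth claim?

€4,113.75

Claim 1 — €1,713: €681 to deductible, leaving €1,032; patient's 25% is €258. Cost to patient: €939. OOP to date €939. Insurer: €1,713 − €939 = €774.
Claim 2 — €512: deductible met; 25% of €512 = €128. Cost to patient: €128. OOP to date €1,067. Plan pays €512 − €128 = €384.
Claim 3 — €987: deductible met; 25% of €987 = €246.75. Patient owes €246.75 (running OOP €1,313.75). Insurer: €987 − €246.75 = €740.25.
Claim 4 — €5,300: deductible already satisfied, so patient's share is 25% × €5,300 = €1,325. That would push OOP to €2,638.75, over the €2,500 cap, so patient pays €2,500 − €1,313.75 = €1,186.25. Insurer: €5,300 − €1,186.25 = €4,113.75.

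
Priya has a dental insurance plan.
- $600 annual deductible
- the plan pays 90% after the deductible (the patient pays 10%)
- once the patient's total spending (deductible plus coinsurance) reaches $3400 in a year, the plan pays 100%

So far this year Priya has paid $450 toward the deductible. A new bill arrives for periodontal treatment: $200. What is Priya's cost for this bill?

$155

$450 of the $600 deductible is already met, leaving $150.
The remaining $50 (= $200 − $150) moves to coinsurance.
10% of $50 = $5 falls to the patient.
That puts the patient's cost at $150 + $5 = $155 before any cap.
Cumulative spending $450 + $155 = $605 stays under the $3400 maximum.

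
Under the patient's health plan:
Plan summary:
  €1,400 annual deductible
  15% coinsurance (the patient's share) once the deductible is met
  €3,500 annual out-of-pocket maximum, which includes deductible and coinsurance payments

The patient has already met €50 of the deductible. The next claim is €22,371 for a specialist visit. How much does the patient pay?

Deductible still to meet: €1,400 − €50 = €1,350.
After the €1,350 deductible portion, €22,371 − €1,350 = €21,021 is subject to coinsurance.
Patient's 15% share of €21,021 is €3,153.15.
So the patient owes €1,350 + €3,153.15 = €4,503.15 before any cap.
Year-to-date out-of-pocket would reach €50 + €4,503.15 = €4,553.15, above the €3,500 maximum, so the patient pays only €3,500 − €50 = €3,450.

€3,450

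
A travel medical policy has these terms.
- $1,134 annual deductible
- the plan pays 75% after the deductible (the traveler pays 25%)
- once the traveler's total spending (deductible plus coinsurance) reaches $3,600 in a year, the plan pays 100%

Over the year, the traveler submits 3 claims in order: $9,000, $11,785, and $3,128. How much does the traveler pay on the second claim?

#1 ($9,000): $1,134 finishes the deductible; $7,866 goes to coinsurance; traveler's 25% is $1,966.50. Traveler pays $3,100.50; OOP now $3,100.50.
#2 ($11,785): deductible met; 25% of $11,785 = $2,946.25. OOP would hit $6,046.75 > $3,600, so the cap limits the traveler to $3,600 − $3,100.50 = $499.50.

$499.50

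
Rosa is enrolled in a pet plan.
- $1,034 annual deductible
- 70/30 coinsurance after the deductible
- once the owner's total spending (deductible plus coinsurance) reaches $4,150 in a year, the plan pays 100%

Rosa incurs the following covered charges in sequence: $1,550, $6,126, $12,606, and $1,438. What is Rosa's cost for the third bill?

$1,123.40

#1 ($1,550): $1,034 to deductible, leaving $516; owner's 30% is $154.80. Owner pays $1,188.80; OOP now $1,188.80.
#2 ($6,126): deductible already satisfied, so owner's share is 30% × $6,126 = $1,837.80. Cost to owner: $1,837.80. OOP to date $3,026.60.
#3 ($12,606): deductible already satisfied, so owner's share is 30% × $12,606 = $3,781.80. Adding that to $3,026.60 gives $6,808.40, past the $4,150 cap; owner pays only $4,150 − $3,026.60 = $1,123.40.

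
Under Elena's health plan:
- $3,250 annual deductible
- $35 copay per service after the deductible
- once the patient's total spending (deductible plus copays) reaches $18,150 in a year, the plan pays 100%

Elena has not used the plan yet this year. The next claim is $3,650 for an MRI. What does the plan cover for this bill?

The full $3,250 deductible is still open; $3,250 of this bill applies to it.
The remaining $400 (= $3,650 − $3,250) moves to the copay.
Copay on this service: $35.
That puts the patient's cost at $3,250 + $35 = $3,285 before any cap.
Total out-of-pocket so far would be $0 + $3,285 = $3,285, below the $18,150 cap — no reduction.
The insurer covers the remainder: $3,650 − $3,285 = $365.

$365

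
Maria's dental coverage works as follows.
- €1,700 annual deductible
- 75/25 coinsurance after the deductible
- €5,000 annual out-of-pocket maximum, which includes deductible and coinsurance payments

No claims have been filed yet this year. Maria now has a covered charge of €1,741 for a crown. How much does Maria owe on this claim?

€1,710.25

The full €1,700 deductible is still open; €1,700 of this bill applies to it.
After the €1,700 deductible portion, €1,741 − €1,700 = €41 is subject to coinsurance.
Coinsurance: €41 × 25% = €10.25.
That puts the patient's cost at €1,700 + €10.25 = €1,710.25 before any cap.
Cumulative spending €0 + €1,710.25 = €1,710.25 stays under the €5,000 maximum.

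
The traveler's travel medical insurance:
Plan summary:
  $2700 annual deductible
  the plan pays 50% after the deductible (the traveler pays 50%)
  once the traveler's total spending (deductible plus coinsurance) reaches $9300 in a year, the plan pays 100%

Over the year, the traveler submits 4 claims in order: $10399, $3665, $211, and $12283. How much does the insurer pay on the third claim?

Claim 1 — $10399: deductible takes $2700, $7699 remains; 50% of $7699 = $3849.50. Traveler pays $6549.50; OOP now $6549.50. Insurer: $10399 − $6549.50 = $3849.50.
Claim 2 — $3665: deductible already satisfied, so traveler's share is 50% × $3665 = $1832.50. Traveler pays $1832.50; OOP now $8382. Plan pays $3665 − $1832.50 = $1832.50.
Claim 3 — $211: deductible already satisfied, so traveler's share is 50% × $211 = $105.50. Traveler owes $105.50 (running OOP $8487.50). Plan pays $211 − $105.50 = $105.50.

$105.50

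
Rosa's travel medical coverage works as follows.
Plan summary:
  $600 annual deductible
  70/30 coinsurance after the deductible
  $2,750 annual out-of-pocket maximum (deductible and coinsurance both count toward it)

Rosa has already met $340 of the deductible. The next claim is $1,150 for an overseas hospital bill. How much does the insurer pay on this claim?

$623

Deductible still to meet: $600 − $340 = $260.
After the $260 deductible portion, $1,150 − $260 = $890 is subject to coinsurance.
Traveler's 30% share of $890 is $267.
Traveler responsibility before any cap: $260 + $267 = $527.
Cumulative spending $340 + $527 = $867 stays under the $2,750 maximum.
The plan picks up $1,150 − $527 = $623.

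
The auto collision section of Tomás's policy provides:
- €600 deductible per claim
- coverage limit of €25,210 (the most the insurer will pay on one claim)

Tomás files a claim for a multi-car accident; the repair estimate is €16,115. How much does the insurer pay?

Less the €600 deductible: €16,115 − €600 = €15,515.
That's under the €25,210 cap, so the insurer reimburses the full €15,515.

€15,515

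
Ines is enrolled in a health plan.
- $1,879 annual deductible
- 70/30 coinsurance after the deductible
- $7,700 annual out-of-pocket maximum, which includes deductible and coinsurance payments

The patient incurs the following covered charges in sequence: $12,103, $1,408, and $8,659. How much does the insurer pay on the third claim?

$6,327.60

Bill 1, $12,103: $1,879 finishes the deductible; $10,224 goes to coinsurance; patient's 30% is $3,067.20. Patient owes $4,946.20 (running OOP $4,946.20). Plan pays $12,103 − $4,946.20 = $7,156.80.
Bill 2, $1,408: deductible met; 30% of $1,408 = $422.40. Cost to patient: $422.40. OOP to date $5,368.60. Insurer: $1,408 − $422.40 = $985.60.
Bill 3, $8,659: 30% coinsurance on $8,659 = $2,597.70. That would push OOP to $7,966.30, over the $7,700 cap, so patient pays $7,700 − $5,368.60 = $2,331.40. Insurer: $8,659 − $2,331.40 = $6,327.60.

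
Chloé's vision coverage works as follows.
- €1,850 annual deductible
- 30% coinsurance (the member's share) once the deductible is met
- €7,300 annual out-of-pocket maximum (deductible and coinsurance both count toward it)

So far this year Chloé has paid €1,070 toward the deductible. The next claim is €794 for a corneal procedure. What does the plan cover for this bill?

€9.80

€1,070 of the €1,850 deductible is already met, leaving €780.
That leaves €794 − €780 = €14 for coinsurance.
Coinsurance: €14 × 30% = €4.20.
So the member owes €780 + €4.20 = €784.20 before any cap.
Year-to-date out-of-pocket becomes €1,070 + €784.20 = €1,854.20, still under the €7,300 maximum, so no cap applies.
The insurer covers the remainder: €794 − €784.20 = €9.80.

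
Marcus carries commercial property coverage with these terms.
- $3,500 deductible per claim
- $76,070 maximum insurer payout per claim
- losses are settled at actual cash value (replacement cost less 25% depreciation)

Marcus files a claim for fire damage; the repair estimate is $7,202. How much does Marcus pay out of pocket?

$5,300.50

At 25% depreciation, ACV = $7,202 − $1,800.50 = $5,401.50.
Subtract the deductible: $5,401.50 − $3,500 = $1,901.50.
That's under the $76,070 cap, so the insurer reimburses the full $1,901.50.
The business bears the rest of the original loss: $7,202 − $1,901.50 = $5,300.50.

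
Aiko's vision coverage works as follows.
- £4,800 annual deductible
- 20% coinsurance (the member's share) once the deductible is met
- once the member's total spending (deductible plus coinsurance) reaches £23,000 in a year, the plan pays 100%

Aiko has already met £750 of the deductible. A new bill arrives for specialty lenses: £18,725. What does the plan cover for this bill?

£11,740

Deductible still to meet: £4,800 − £750 = £4,050.
After the £4,050 deductible portion, £18,725 − £4,050 = £14,675 is subject to coinsurance.
Coinsurance: £14,675 × 20% = £2,935.
Member responsibility before any cap: £4,050 + £2,935 = £6,985.
Year-to-date out-of-pocket becomes £750 + £6,985 = £7,735, still under the £23,000 maximum, so no cap applies.
Insurer pays the balance: £18,725 − £6,985 = £11,740.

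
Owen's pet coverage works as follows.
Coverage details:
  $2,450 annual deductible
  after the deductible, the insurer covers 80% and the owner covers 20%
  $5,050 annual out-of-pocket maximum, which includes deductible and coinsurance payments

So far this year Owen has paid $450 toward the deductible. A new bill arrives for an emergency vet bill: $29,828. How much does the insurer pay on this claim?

$25,228

$450 of the $2,450 deductible is already met, leaving $2,000.
The remaining $27,828 (= $29,828 − $2,000) moves to coinsurance.
Coinsurance: $27,828 × 20% = $5,565.60.
That puts the owner's cost at $2,000 + $5,565.60 = $7,565.60 before any cap.
That would bring total out-of-pocket to $8,015.60, past the $5,050 cap. The owner is capped at $5,050 − $450 = $4,600 on this claim.
The insurer covers the remainder: $29,828 − $4,600 = $25,228.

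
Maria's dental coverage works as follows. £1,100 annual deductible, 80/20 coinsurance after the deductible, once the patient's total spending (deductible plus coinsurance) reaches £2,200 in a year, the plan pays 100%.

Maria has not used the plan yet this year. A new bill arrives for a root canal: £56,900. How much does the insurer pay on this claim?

The full £1,100 deductible is still open; £1,100 of this bill applies to it.
The remaining £55,800 (= £56,900 − £1,100) moves to coinsurance.
Patient's 20% share of £55,800 is £11,160.
That puts the patient's cost at £1,100 + £11,160 = £12,260 before any cap.
That would bring total out-of-pocket to £12,260, past the £2,200 cap. The patient is capped at £2,200 − £0 = £2,200 on this claim.
Insurer pays the balance: £56,900 − £2,200 = £54,700.

£54,700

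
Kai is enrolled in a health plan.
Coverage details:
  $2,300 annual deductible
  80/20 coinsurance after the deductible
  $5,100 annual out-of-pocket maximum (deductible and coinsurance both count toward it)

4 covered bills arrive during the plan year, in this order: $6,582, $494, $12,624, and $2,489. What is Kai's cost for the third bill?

$1,844.80

Bill 1, $6,582: $2,300 finishes the deductible; $4,282 goes to coinsurance; 20% of $4,282 = $856.40. Patient owes $3,156.40 (running OOP $3,156.40).
Bill 2, $494: deductible met; 20% of $494 = $98.80. Patient pays $98.80; OOP now $3,255.20.
Bill 3, $12,624: 20% coinsurance on $12,624 = $2,524.80. OOP would hit $5,780 > $5,100, so the cap limits the patient to $5,100 − $3,255.20 = $1,844.80.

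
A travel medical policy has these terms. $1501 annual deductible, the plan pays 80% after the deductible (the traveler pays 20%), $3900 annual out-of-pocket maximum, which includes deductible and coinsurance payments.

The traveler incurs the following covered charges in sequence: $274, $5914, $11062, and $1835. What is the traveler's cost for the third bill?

$1461.60

Bill 1, $274: all of it applies to the deductible. Traveler owes $274 (running OOP $274).
Bill 2, $5914: $1227 to deductible, leaving $4687; traveler's 20% is $937.40. Cost to traveler: $2164.40. OOP to date $2438.40.
Bill 3, $11062: deductible met; 20% of $11062 = $2212.40. That would push OOP to $4650.80, over the $3900 cap, so traveler pays $3900 − $2438.40 = $1461.60.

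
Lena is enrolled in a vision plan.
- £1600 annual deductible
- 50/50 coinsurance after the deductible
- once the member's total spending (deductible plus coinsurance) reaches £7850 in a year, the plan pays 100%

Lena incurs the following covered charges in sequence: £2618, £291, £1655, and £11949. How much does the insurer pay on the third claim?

Bill 1, £2618: deductible takes £1600, £1018 remains; member's 50% is £509. Member pays £2109; OOP now £2109. Insurer: £2618 − £2109 = £509.
Bill 2, £291: deductible met; 50% of £291 = £145.50. Member pays £145.50; OOP now £2254.50. Insurer: £291 − £145.50 = £145.50.
Bill 3, £1655: deductible already satisfied, so member's share is 50% × £1655 = £827.50. Member owes £827.50 (running OOP £3082). Insurer: £1655 − £827.50 = £827.50.

£827.50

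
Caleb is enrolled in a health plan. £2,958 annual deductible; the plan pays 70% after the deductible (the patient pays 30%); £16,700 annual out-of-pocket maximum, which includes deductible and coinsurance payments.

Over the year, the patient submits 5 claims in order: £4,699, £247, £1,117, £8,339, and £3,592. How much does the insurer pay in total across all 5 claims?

Claim 1 (£4,699): £2,958 finishes the deductible; £1,741 goes to coinsurance; coinsurance £1,741 × 30% = £522.30. Cost to patient: £3,480.30. OOP to date £3,480.30. Plan pays £4,699 − £3,480.30 = £1,218.70.
Claim 2 (£247): deductible already satisfied, so patient's share is 30% × £247 = £74.10. Patient pays £74.10; OOP now £3,554.40. Insurer: £247 − £74.10 = £172.90.
Claim 3 (£1,117): deductible met; 30% of £1,117 = £335.10. Patient pays £335.10; OOP now £3,889.50. Plan pays £1,117 − £335.10 = £781.90.
Claim 4 (£8,339): 30% coinsurance on £8,339 = £2,501.70. Patient pays £2,501.70; OOP now £6,391.20. Insurer: £8,339 − £2,501.70 = £5,837.30.
Claim 5 (£3,592): deductible already satisfied, so patient's share is 30% × £3,592 = £1,077.60. Cost to patient: £1,077.60. OOP to date £7,468.80. Plan pays £3,592 − £1,077.60 = £2,514.40.
Insurer total = bills − patient's total = £17,994 − £7,468.80 = £10,525.20.

£10,525.20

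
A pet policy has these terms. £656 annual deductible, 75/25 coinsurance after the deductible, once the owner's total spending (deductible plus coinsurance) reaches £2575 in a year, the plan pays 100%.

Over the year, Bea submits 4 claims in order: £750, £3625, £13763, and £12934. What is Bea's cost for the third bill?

£989.25

Claim 1 (£750): £656 finishes the deductible; £94 goes to coinsurance; 25% of £94 = £23.50. Owner owes £679.50 (running OOP £679.50).
Claim 2 (£3625): deductible met; 25% of £3625 = £906.25. Cost to owner: £906.25. OOP to date £1585.75.
Claim 3 (£13763): deductible already satisfied, so owner's share is 25% × £13763 = £3440.75. Adding that to £1585.75 gives £5026.50, past the £2575 cap; owner pays only £2575 − £1585.75 = £989.25.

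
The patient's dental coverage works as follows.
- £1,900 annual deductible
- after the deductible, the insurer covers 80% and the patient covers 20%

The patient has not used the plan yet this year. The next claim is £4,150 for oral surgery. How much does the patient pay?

£2,350

Nothing has been paid toward the £1,900 deductible, so the first £1,900 of this charge is applied there.
After the £1,900 deductible portion, £4,150 − £1,900 = £2,250 is subject to coinsurance.
20% of £2,250 = £450 falls to the patient.
Patient responsibility: £1,900 + £450 = £2,350.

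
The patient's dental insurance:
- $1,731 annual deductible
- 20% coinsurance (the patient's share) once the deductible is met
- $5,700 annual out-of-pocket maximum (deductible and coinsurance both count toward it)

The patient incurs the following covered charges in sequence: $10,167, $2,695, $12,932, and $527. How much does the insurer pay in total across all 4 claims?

$20,621

Claim 1 — $10,167: $1,731 finishes the deductible; $8,436 goes to coinsurance; coinsurance $8,436 × 20% = $1,687.20. Patient owes $3,418.20 (running OOP $3,418.20). Insurer: $10,167 − $3,418.20 = $6,748.80.
Claim 2 — $2,695: deductible already satisfied, so patient's share is 20% × $2,695 = $539. Cost to patient: $539. OOP to date $3,957.20. Insurer: $2,695 − $539 = $2,156.
Claim 3 — $12,932: deductible met; 20% of $12,932 = $2,586.40. That would push OOP to $6,543.60, over the $5,700 cap, so patient pays $5,700 − $3,957.20 = $1,742.80. Plan pays $12,932 − $1,742.80 = $11,189.20.
Claim 4 — $527: deductible met; 20% of $527 = $105.40. That would push OOP to $5,805.40, over the $5,700 cap, so patient pays $5,700 − $5,700 = $0. Plan pays $527 − $0 = $527.
Insurer total: $6,748.80 + $2,156 + $11,189.20 + $527 = $20,621.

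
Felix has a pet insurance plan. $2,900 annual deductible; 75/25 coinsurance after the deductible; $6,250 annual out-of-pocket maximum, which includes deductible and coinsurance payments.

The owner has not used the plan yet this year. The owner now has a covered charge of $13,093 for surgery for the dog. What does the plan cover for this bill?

Nothing has been paid toward the $2,900 deductible, so the first $2,900 of this charge is applied there.
The remaining $10,193 (= $13,093 − $2,900) moves to coinsurance.
25% of $10,193 = $2,548.25 falls to the owner.
That puts the owner's cost at $2,900 + $2,548.25 = $5,448.25 before any cap.
Cumulative spending $0 + $5,448.25 = $5,448.25 stays under the $6,250 maximum.
The plan picks up $13,093 − $5,448.25 = $7,644.75.

$7,644.75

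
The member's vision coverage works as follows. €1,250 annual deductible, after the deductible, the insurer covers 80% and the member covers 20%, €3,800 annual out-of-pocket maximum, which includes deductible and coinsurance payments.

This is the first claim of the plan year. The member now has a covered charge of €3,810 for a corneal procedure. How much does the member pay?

€1,762

The full €1,250 deductible is still open; €1,250 of this bill applies to it.
That leaves €3,810 − €1,250 = €2,560 for coinsurance.
Coinsurance: €2,560 × 20% = €512.
Member responsibility before any cap: €1,250 + €512 = €1,762.
Total out-of-pocket so far would be €0 + €1,762 = €1,762, below the €3,800 cap — no reduction.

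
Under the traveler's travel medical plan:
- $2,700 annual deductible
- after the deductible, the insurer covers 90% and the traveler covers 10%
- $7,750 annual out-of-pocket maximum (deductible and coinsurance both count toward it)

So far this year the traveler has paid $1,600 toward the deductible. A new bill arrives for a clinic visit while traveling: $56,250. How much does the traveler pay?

$1,600 of the $2,700 deductible is already met, leaving $1,100.
The remaining $55,150 (= $56,250 − $1,100) moves to coinsurance.
Coinsurance: $55,150 × 10% = $5,515.
That puts the traveler's cost at $1,100 + $5,515 = $6,615 before any cap.
Year-to-date out-of-pocket would reach $1,600 + $6,615 = $8,215, above the $7,750 maximum, so the traveler pays only $7,750 − $1,600 = $6,150.

$6,150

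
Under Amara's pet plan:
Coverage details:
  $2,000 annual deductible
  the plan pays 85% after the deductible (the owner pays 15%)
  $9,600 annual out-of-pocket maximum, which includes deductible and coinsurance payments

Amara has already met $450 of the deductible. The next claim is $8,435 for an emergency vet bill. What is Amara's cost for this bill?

$2,582.75

Deductible still to meet: $2,000 − $450 = $1,550.
That leaves $8,435 − $1,550 = $6,885 for coinsurance.
15% of $6,885 = $1,032.75 falls to the owner.
Owner responsibility before any cap: $1,550 + $1,032.75 = $2,582.75.
Cumulative spending $450 + $2,582.75 = $3,032.75 stays under the $9,600 maximum.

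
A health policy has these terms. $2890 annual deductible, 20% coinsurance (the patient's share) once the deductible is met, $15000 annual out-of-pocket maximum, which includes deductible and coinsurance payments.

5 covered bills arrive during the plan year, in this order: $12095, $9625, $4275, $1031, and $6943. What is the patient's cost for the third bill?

#1 ($12095): $2890 finishes the deductible; $9205 goes to coinsurance; coinsurance $9205 × 20% = $1841. Patient pays $4731; OOP now $4731.
#2 ($9625): 20% coinsurance on $9625 = $1925. Patient owes $1925 (running OOP $6656).
#3 ($4275): deductible met; 20% of $4275 = $855. Patient pays $855; OOP now $7511.

$855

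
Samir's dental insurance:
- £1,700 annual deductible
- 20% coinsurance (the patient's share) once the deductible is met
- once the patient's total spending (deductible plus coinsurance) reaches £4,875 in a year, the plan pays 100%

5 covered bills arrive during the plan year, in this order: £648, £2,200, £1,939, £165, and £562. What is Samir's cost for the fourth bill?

#1 (£648): fully absorbed by the deductible. Patient owes £648 (running OOP £648).
#2 (£2,200): £1,052 finishes the deductible; £1,148 goes to coinsurance; patient's 20% is £229.60. Cost to patient: £1,281.60. OOP to date £1,929.60.
#3 (£1,939): deductible met; 20% of £1,939 = £387.80. Patient owes £387.80 (running OOP £2,317.40).
#4 (£165): deductible met; 20% of £165 = £33. Patient owes £33 (running OOP £2,350.40).

£33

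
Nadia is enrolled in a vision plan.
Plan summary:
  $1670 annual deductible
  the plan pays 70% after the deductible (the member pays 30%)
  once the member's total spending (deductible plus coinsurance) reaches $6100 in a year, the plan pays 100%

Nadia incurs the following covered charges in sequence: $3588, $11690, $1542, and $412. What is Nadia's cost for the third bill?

Claim 1 ($3588): $1670 finishes the deductible; $1918 goes to coinsurance; member's 30% is $575.40. Member owes $2245.40 (running OOP $2245.40).
Claim 2 ($11690): deductible met; 30% of $11690 = $3507. Member owes $3507 (running OOP $5752.40).
Claim 3 ($1542): deductible met; 30% of $1542 = $462.60. OOP would hit $6215 > $6100, so the cap limits the member to $6100 − $5752.40 = $347.60.

$347.60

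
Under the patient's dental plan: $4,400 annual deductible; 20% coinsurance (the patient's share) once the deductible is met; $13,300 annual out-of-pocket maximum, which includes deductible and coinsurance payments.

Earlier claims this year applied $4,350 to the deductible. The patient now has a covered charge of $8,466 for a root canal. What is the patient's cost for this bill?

$4,350 of the $4,400 deductible is already met, leaving $50.
After the $50 deductible portion, $8,466 − $50 = $8,416 is subject to coinsurance.
Patient's 20% share of $8,416 is $1,683.20.
That puts the patient's cost at $50 + $1,683.20 = $1,733.20 before any cap.
Year-to-date out-of-pocket becomes $4,350 + $1,733.20 = $6,083.20, still under the $13,300 maximum, so no cap applies.

$1,733.20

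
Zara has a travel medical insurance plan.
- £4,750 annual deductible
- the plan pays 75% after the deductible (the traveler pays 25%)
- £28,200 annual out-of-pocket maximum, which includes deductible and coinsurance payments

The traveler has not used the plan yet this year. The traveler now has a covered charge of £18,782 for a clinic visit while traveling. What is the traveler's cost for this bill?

The full £4,750 deductible is still open; £4,750 of this bill applies to it.
The remaining £14,032 (= £18,782 − £4,750) moves to coinsurance.
Coinsurance: £14,032 × 25% = £3,508.
That puts the traveler's cost at £4,750 + £3,508 = £8,258 before any cap.
Cumulative spending £0 + £8,258 = £8,258 stays under the £28,200 maximum.

£8,258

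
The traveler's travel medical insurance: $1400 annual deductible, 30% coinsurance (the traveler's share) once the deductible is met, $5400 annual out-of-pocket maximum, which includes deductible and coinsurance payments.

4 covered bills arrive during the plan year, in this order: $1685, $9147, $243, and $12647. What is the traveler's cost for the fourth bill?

$1097.50

Claim 1 — $1685: deductible takes $1400, $285 remains; 30% of $285 = $85.50. Traveler pays $1485.50; OOP now $1485.50.
Claim 2 — $9147: deductible met; 30% of $9147 = $2744.10. Traveler owes $2744.10 (running OOP $4229.60).
Claim 3 — $243: 30% coinsurance on $243 = $72.90. Traveler pays $72.90; OOP now $4302.50.
Claim 4 — $12647: deductible already satisfied, so traveler's share is 30% × $12647 = $3794.10. OOP would hit $8096.60 > $5400, so the cap limits the traveler to $5400 − $4302.50 = $1097.50.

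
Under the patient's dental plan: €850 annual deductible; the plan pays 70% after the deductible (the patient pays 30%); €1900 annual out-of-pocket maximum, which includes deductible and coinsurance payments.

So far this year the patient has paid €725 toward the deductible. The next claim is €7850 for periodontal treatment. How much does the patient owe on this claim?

€1175

Remaining deductible: €850 − €725 = €125.
After the €125 deductible portion, €7850 − €125 = €7725 is subject to coinsurance.
30% of €7725 = €2317.50 falls to the patient.
That puts the patient's cost at €125 + €2317.50 = €2442.50 before any cap.
Adding €2442.50 to the €725 already spent would give €3167.50, which exceeds the €1900 cap; the patient pays just €1900 − €725 = €1175.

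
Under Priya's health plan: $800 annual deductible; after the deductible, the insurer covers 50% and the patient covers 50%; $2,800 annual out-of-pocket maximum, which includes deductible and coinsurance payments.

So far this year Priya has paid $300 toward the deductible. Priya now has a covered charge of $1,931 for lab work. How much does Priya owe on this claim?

$1,215.50

$300 of the $800 deductible is already met, leaving $500.
That leaves $1,931 − $500 = $1,431 for coinsurance.
Coinsurance: $1,431 × 50% = $715.50.
So the patient owes $500 + $715.50 = $1,215.50 before any cap.
Year-to-date out-of-pocket becomes $300 + $1,215.50 = $1,515.50, still under the $2,800 maximum, so no cap applies.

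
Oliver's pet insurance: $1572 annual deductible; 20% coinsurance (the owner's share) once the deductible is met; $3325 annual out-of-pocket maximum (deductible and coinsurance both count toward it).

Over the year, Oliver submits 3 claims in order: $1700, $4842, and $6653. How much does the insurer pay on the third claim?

$5894

Bill 1, $1700: $1572 finishes the deductible; $128 goes to coinsurance; owner's 20% is $25.60. Owner pays $1597.60; OOP now $1597.60. Insurer: $1700 − $1597.60 = $102.40.
Bill 2, $4842: 20% coinsurance on $4842 = $968.40. Owner owes $968.40 (running OOP $2566). Plan pays $4842 − $968.40 = $3873.60.
Bill 3, $6653: deductible already satisfied, so owner's share is 20% × $6653 = $1330.60. Adding that to $2566 gives $3896.60, past the $3325 cap; owner pays only $3325 − $2566 = $759. Insurer: $6653 − $759 = $5894.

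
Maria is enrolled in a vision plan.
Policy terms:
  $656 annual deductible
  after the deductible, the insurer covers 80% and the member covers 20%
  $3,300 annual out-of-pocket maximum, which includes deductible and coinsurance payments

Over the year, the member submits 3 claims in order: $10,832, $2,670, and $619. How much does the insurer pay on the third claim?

$544.20

#1 ($10,832): $656 to deductible, leaving $10,176; member's 20% is $2,035.20. Member pays $2,691.20; OOP now $2,691.20. Plan pays $10,832 − $2,691.20 = $8,140.80.
#2 ($2,670): 20% coinsurance on $2,670 = $534. Member owes $534 (running OOP $3,225.20). Plan pays $2,670 − $534 = $2,136.
#3 ($619): deductible already satisfied, so member's share is 20% × $619 = $123.80. Adding that to $3,225.20 gives $3,349, past the $3,300 cap; member pays only $3,300 − $3,225.20 = $74.80. Plan pays $619 − $74.80 = $544.20.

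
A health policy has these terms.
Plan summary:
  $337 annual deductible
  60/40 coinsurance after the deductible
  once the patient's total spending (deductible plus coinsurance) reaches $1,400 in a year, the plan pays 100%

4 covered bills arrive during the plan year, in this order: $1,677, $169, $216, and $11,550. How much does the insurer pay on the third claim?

#1 ($1,677): $337 finishes the deductible; $1,340 goes to coinsurance; 40% of $1,340 = $536. Patient pays $873; OOP now $873. Plan pays $1,677 − $873 = $804.
#2 ($169): deductible already satisfied, so patient's share is 40% × $169 = $67.60. Cost to patient: $67.60. OOP to date $940.60. Plan pays $169 − $67.60 = $101.40.
#3 ($216): 40% coinsurance on $216 = $86.40. Patient pays $86.40; OOP now $1,027. Insurer: $216 − $86.40 = $129.60.

$129.60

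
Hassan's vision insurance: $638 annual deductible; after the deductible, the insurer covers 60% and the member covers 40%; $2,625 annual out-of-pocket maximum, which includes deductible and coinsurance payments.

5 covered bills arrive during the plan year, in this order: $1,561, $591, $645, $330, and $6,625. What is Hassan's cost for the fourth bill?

$132

#1 ($1,561): deductible takes $638, $923 remains; member's 40% is $369.20. Cost to member: $1,007.20. OOP to date $1,007.20.
#2 ($591): 40% coinsurance on $591 = $236.40. Cost to member: $236.40. OOP to date $1,243.60.
#3 ($645): deductible already satisfied, so member's share is 40% × $645 = $258. Member owes $258 (running OOP $1,501.60).
#4 ($330): deductible already satisfied, so member's share is 40% × $330 = $132. Member pays $132; OOP now $1,633.60.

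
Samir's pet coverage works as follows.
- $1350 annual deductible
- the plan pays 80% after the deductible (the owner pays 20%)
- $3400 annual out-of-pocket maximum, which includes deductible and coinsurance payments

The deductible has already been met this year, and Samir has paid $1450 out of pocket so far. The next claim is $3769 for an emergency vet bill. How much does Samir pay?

$753.80

With the deductible met, the entire $3769 is subject to coinsurance.
20% of $3769 = $753.80 falls to the owner.
Cumulative spending $1450 + $753.80 = $2203.80 stays under the $3400 maximum.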